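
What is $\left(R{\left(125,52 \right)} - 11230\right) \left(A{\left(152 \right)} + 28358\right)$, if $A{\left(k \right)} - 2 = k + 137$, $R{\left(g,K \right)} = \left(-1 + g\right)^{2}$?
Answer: $118778754$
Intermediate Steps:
$A{\left(k \right)} = 139 + k$ ($A{\left(k \right)} = 2 + \left(k + 137\right) = 2 + \left(137 + k\right) = 139 + k$)
$\left(R{\left(125,52 \right)} - 11230\right) \left(A{\left(152 \right)} + 28358\right) = \left(\left(-1 + 125\right)^{2} - 11230\right) \left(\left(139 + 152\right) + 28358\right) = \left(124^{2} - 11230\right) \left(291 + 28358\right) = \left(15376 - 11230\right) 28649 = 4146 \cdot 28649 = 118778754$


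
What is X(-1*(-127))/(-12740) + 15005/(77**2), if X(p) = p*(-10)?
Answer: 405497/154154 ≈ 2.6305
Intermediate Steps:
X(p) = -10*p
X(-1*(-127))/(-12740) + 15005/(77**2) = -(-10)*(-127)/(-12740) + 15005/(77**2) = -10*127*(-1/12740) + 15005/5929 = -1270*(-1/12740) + 15005*(1/5929) = 127/1274 + 15005/5929 = 405497/154154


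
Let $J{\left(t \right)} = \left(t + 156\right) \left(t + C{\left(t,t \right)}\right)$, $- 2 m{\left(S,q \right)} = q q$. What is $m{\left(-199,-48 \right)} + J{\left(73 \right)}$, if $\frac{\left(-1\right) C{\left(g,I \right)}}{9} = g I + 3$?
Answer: $-10973687$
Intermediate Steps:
$C{\left(g,I \right)} = -27 - 9 I g$ ($C{\left(g,I \right)} = - 9 \left(g I + 3\right) = - 9 \left(I g + 3\right) = - 9 \left(3 + I g\right) = -27 - 9 I g$)
$m{\left(S,q \right)} = - \frac{q^{2}}{2}$ ($m{\left(S,q \right)} = - \frac{q q}{2} = - \frac{q^{2}}{2}$)
$J{\left(t \right)} = \left(156 + t\right) \left(-27 + t - 9 t^{2}\right)$ ($J{\left(t \right)} = \left(t + 156\right) \left(t - \left(27 + 9 t t\right)\right) = \left(156 + t\right) \left(t - \left(27 + 9 t^{2}\right)\right) = \left(156 + t\right) \left(-27 + t - 9 t^{2}\right)$)
$m{\left(-199,-48 \right)} + J{\left(73 \right)} = - \frac{\left(-48\right)^{2}}{2} - \left(-5205 + 3501153 + 7476587\right) = \left(- \frac{1}{2}\right) 2304 - 10972535 = -1152 - 10972535 = -10973687$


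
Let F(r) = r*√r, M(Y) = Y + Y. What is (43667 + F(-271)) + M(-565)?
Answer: 42537 - 271*I*√271 ≈ 42537.0 - 4461.2*I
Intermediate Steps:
M(Y) = 2*Y
F(r) = r^(3/2)
(43667 + F(-271)) + M(-565) = (43667 + (-271)^(3/2)) + 2*(-565) = (43667 - 271*I*√271) - 1130 = 42537 - 271*I*√271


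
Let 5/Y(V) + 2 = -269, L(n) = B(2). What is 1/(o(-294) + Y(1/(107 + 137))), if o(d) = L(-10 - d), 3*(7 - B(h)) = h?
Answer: 813/5134 ≈ 0.15836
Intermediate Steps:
B(h) = 7 - h/3
L(n) = 19/3 (L(n) = 7 - 1/3*2 = 7 - 2/3 = 19/3)
o(d) = 19/3
Y(V) = -5/271 (Y(V) = 5/(-2 - 269) = 5/(-271) = 5*(-1/271) = -5/271)
1/(o(-294) + Y(1/(107 + 137))) = 1/(19/3 - 5/271) = 1/(5134/813) = 813/5134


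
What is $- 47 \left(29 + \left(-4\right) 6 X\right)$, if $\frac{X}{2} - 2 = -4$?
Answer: $-5875$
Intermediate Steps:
$X = -4$ ($X = 4 + 2 \left(-4\right) = 4 - 8 = -4$)
$- 47 \left(29 + \left(-4\right) 6 X\right) = - 47 \left(29 + \left(-4\right) 6 \left(-4\right)\right) = - 47 \left(29 - -96\right) = - 47 \left(29 + 96\right) = \left(-47\right) 125 = -5875$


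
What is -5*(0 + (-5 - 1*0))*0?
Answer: 0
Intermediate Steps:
-5*(0 + (-5 - 1*0))*0 = -5*(0 + (-5 + 0))*0 = -5*(0 - 5)*0 = -5*(-5)*0 = 25*0 = 0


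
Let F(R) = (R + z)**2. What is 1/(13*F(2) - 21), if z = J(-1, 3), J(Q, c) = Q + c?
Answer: 1/187 ≈ 0.0053476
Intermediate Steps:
z = 2 (z = -1 + 3 = 2)
F(R) = (2 + R)**2 (F(R) = (R + 2)**2 = (2 + R)**2)
1/(13*F(2) - 21) = 1/(13*(2 + 2)**2 - 21) = 1/(13*4**2 - 21) = 1/(13*16 - 21) = 1/(208 - 21) = 1/187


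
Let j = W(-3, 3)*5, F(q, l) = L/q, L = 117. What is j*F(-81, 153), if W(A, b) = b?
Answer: -65/3 ≈ -21.667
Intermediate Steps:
F(q, l) = 117/q
j = 15 (j = 3*5 = 15)
j*F(-81, 153) = 15*(117/(-81)) = 15*(117*(-1/81)) = 15*(-13/9) = -65/3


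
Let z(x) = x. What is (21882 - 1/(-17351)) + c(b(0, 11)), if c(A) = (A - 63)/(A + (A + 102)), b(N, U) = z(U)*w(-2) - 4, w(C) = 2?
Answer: 17464770553/798146 ≈ 21882.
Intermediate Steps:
b(N, U) = -4 + 2*U (b(N, U) = U*2 - 4 = 2*U - 4 = -4 + 2*U)
c(A) = (-63 + A)/(102 + 2*A) (c(A) = (-63 + A)/(A + (102 + A)) = (-63 + A)/(102 + 2*A))
(21882 - 1/(-17351)) + c(b(0, 11)) = (21882 - 1/(-17351)) + (-63 + (-4 + 2*11))/(2*(51 + (-4 + 2*11))) = (21882 - 1*(-1/17351)) + (-63 + (-4 + 22))/(2*(51 + (-4 + 22))) = (21882 + 1/17351) + (-63 + 18)/(2*(51 + 18)) = 379674583/17351 + (½)*(-45)/69 = 379674583/17351 + (½)*(1/69)*(-45) = 379674583/17351 - 15/46 = 17464770553/798146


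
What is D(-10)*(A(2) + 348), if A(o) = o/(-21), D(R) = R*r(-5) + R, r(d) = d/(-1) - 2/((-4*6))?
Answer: -1333345/63 ≈ -21164.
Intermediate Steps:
r(d) = 1/12 - d (r(d) = d*(-1) - 2/(-24) = -d - 2*(-1/24) = -d + 1/12 = 1/12 - d)
D(R) = 73*R/12 (D(R) = R*(1/12 - 1*(-5)) + R = R*(1/12 + 5) + R = R*(61/12) + R = 61*R/12 + R = 73*R/12)
A(o) = -o/21 (A(o) = o*(-1/21) = -o/21)
D(-10)*(A(2) + 348) = ((73/12)*(-10))*(-1/21*2 + 348) = -365*(-2/21 + 348)/6 = -365/6*7306/21 = -1333345/63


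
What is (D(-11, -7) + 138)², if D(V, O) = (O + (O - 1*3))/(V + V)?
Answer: 9320809/484 ≈ 19258.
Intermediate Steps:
D(V, O) = (-3 + 2*O)/(2*V) (D(V, O) = (O + (O - 3))/((2*V)) = (O + (-3 + O))*(1/(2*V)) = (-3 + 2*O)*(1/(2*V)) = (-3 + 2*O)/(2*V))
(D(-11, -7) + 138)² = ((-3/2 - 7)/(-11) + 138)² = (-1/11*(-17/2) + 138)² = (17/22 + 138)² = (3053/22)² = 9320809/484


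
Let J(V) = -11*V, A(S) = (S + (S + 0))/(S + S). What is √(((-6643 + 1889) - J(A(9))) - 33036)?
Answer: 7*I*√771 ≈ 194.37*I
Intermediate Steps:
A(S) = 1 (A(S) = (S + S)/((2*S)) = (2*S)*(1/(2*S)) = 1)
√(((-6643 + 1889) - J(A(9))) - 33036) = √(((-6643 + 1889) - (-11)) - 33036) = √((-4754 - 1*(-11)) - 33036) = √((-4754 + 11) - 33036) = √(-4743 - 33036) = √(-37779) = 7*I*√771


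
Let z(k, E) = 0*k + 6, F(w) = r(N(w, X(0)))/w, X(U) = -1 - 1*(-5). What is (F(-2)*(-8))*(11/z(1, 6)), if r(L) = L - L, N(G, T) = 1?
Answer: 0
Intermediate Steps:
X(U) = 4 (X(U) = -1 + 5 = 4)
r(L) = 0
F(w) = 0 (F(w) = 0/w = 0)
z(k, E) = 6 (z(k, E) = 0 + 6 = 6)
(F(-2)*(-8))*(11/z(1, 6)) = (0*(-8))*(11/6) = 0*(11*(⅙)) = 0*(11/6) = 0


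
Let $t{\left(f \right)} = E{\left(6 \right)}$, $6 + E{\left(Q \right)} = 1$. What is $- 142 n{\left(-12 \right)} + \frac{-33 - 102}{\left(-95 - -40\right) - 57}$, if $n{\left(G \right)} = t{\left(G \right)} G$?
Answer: $- \frac{954105}{112} \approx -8518.8$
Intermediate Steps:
$E{\left(Q \right)} = -5$ ($E{\left(Q \right)} = -6 + 1 = -5$)
$t{\left(f \right)} = -5$
$n{\left(G \right)} = - 5 G$
$- 142 n{\left(-12 \right)} + \frac{-33 - 102}{\left(-95 - -40\right) - 57} = - 142 \left(\left(-5\right) \left(-12\right)\right) + \frac{-33 - 102}{\left(-95 - -40\right) - 57} = \left(-142\right) 60 - \frac{135}{\left(-95 + 40\right) - 57} = -8520 - \frac{135}{-55 - 57} = -8520 - \frac{135}{-112} = -8520 - - \frac{135}{112} = -8520 + \frac{135}{112} = - \frac{954105}{112}$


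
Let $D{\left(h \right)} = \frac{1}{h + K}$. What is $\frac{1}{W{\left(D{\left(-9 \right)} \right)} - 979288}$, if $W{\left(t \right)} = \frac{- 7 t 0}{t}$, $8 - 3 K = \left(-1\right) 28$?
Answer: $- \frac{1}{979288} \approx -1.0211 \cdot 10^{-6}$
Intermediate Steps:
$K = 12$ ($K = \frac{8}{3} - \frac{\left(-1\right) 28}{3} = \frac{8}{3} - - \frac{28}{3} = \frac{8}{3} + \frac{28}{3} = 12$)
$D{\left(h \right)} = \frac{1}{12 + h}$ ($D{\left(h \right)} = \frac{1}{h + 12} = \frac{1}{12 + h}$)
$W{\left(t \right)} = 0$ ($W{\left(t \right)} = \frac{0}{t} = 0$)
$\frac{1}{W{\left(D{\left(-9 \right)} \right)} - 979288} = \frac{1}{0 - 979288} = \frac{1}{-979288} = - \frac{1}{979288}$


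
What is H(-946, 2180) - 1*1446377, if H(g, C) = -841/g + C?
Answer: -1366209521/946 ≈ -1.4442e+6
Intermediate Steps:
H(g, C) = C - 841/g
H(-946, 2180) - 1*1446377 = (2180 - 841/(-946)) - 1*1446377 = (2180 - 841*(-1/946)) - 1446377 = (2180 + 841/946) - 1446377 = 2063121/946 - 1446377 = -1366209521/946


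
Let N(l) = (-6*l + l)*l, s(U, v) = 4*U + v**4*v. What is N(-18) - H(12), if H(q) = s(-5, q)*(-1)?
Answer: 247192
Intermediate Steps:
s(U, v) = v**5 + 4*U (s(U, v) = 4*U + v**5 = v**5 + 4*U)
H(q) = 20 - q**5 (H(q) = (q**5 + 4*(-5))*(-1) = (q**5 - 20)*(-1) = (-20 + q**5)*(-1) = 20 - q**5)
N(l) = -5*l**2 (N(l) = (-5*l)*l = -5*l**2)
N(-18) - H(12) = -5*(-18)**2 - (20 - 1*12**5) = -5*324 - (20 - 1*248832) = -1620 - (20 - 248832) = -1620 - 1*(-248812) = -1620 + 248812 = 247192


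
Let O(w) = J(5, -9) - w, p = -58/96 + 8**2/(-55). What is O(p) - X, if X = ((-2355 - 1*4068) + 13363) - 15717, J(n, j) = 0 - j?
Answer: 23199707/2640 ≈ 8787.8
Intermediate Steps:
p = -4667/2640 (p = -58*1/96 + 64*(-1/55) = -29/48 - 64/55 = -4667/2640 ≈ -1.7678)
J(n, j) = -j
O(w) = 9 - w (O(w) = -1*(-9) - w = 9 - w)
X = -8777 (X = ((-2355 - 4068) + 13363) - 15717 = (-6423 + 13363) - 15717 = 6940 - 15717 = -8777)
O(p) - X = (9 - 1*(-4667/2640)) - 1*(-8777) = (9 + 4667/2640) + 8777 = 28427/2640 + 8777 = 23199707/2640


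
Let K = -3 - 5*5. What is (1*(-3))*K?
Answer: 84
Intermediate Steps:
K = -28 (K = -3 - 1*25 = -3 - 25 = -28)
(1*(-3))*K = (1*(-3))*(-28) = -3*(-28) = 84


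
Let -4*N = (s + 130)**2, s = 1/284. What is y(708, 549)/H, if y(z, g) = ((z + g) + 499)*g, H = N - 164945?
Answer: -311023731456/54578375921 ≈ -5.6987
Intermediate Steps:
s = 1/284 ≈ 0.0035211
N = -1363160241/322624 (N = -(1/284 + 130)**2/4 = -(36921/284)**2/4 = -1/4*1363160241/80656 = -1363160241/322624 ≈ -4225.2)
H = -54578375921/322624 (H = -1363160241/322624 - 164945 = -54578375921/322624 ≈ -1.6917e+5)
y(z, g) = g*(499 + g + z) (y(z, g) = ((g + z) + 499)*g = (499 + g + z)*g = g*(499 + g + z))
y(708, 549)/H = (549*(499 + 549 + 708))/(-54578375921/322624) = (549*1756)*(-322624/54578375921) = 964044*(-322624/54578375921) = -311023731456/54578375921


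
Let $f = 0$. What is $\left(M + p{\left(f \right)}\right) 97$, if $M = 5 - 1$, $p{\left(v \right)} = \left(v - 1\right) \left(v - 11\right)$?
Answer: $1455$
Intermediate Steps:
$p{\left(v \right)} = \left(-1 + v\right) \left(-11 + v\right)$
$M = 4$ ($M = 5 - 1 = 4$)
$\left(M + p{\left(f \right)}\right) 97 = \left(4 + \left(11 + 0^{2} - 0\right)\right) 97 = \left(4 + \left(11 + 0 + 0\right)\right) 97 = \left(4 + 11\right) 97 = 15 \cdot 97 = 1455$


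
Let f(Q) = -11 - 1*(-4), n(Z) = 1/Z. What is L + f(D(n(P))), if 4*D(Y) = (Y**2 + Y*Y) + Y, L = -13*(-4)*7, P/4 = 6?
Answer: 357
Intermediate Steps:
P = 24 (P = 4*6 = 24)
L = 364 (L = 52*7 = 364)
n(Z) = 1/Z
D(Y) = Y**2/2 + Y/4 (D(Y) = ((Y**2 + Y*Y) + Y)/4 = ((Y**2 + Y**2) + Y)/4 = (2*Y**2 + Y)/4 = (Y + 2*Y**2)/4 = Y**2/2 + Y/4)
f(Q) = -7 (f(Q) = -11 + 4 = -7)
L + f(D(n(P))) = 364 - 7 = 357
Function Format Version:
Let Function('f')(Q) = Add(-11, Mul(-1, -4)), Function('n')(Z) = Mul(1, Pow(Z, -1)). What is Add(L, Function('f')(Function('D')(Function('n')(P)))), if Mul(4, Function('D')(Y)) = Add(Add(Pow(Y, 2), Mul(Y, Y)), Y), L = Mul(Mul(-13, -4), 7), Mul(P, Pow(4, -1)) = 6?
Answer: 357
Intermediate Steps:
P = 24 (P = Mul(4, 6) = 24)
L = 364 (L = Mul(52, 7) = 364)
Function('n')(Z) = Pow(Z, -1)
Function('D')(Y) = Add(Mul(Rational(1, 2), Pow(Y, 2)), Mul(Rational(1, 4), Y)) (Function('D')(Y) = Mul(Rational(1, 4), Add(Add(Pow(Y, 2), Mul(Y, Y)), Y)) = Mul(Rational(1, 4), Add(Add(Pow(Y, 2), Pow(Y, 2)), Y)) = Mul(Rational(1, 4), Add(Mul(2, Pow(Y, 2)), Y)) = Mul(Rational(1, 4), Add(Y, Mul(2, Pow(Y, 2)))) = Add(Mul(Rational(1, 2), Pow(Y, 2)), Mul(Rational(1, 4), Y)))
Function('f')(Q) = -7 (Function('f')(Q) = Add(-11, 4) = -7)
Add(L, Function('f')(Function('D')(Function('n')(P)))) = Add(364, -7) = 357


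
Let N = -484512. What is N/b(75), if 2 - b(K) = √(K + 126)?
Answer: 969024/197 + 484512*√201/197 ≈ 39788.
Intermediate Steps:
b(K) = 2 - √(126 + K) (b(K) = 2 - √(K + 126) = 2 - √(126 + K))
N/b(75) = -484512/(2 - √(126 + 75)) = -484512/(2 - √201)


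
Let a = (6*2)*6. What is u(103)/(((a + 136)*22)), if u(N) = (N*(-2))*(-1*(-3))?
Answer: -309/2288 ≈ -0.13505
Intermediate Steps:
u(N) = -6*N (u(N) = -2*N*3 = -6*N)
a = 72 (a = 12*6 = 72)
u(103)/(((a + 136)*22)) = (-6*103)/(((72 + 136)*22)) = -618/(208*22) = -618/4576 = -618*1/4576 = -309/2288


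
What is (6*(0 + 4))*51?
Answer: 1224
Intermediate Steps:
(6*(0 + 4))*51 = (6*4)*51 = 24*51 = 1224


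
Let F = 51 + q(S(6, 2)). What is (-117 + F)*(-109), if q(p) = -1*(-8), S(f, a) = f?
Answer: 6322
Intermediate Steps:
q(p) = 8
F = 59 (F = 51 + 8 = 59)
(-117 + F)*(-109) = (-117 + 59)*(-109) = -58*(-109) = 6322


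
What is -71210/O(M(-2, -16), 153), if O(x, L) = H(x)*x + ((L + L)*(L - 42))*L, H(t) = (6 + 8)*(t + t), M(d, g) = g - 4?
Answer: -35605/2603999 ≈ -0.013673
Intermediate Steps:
M(d, g) = -4 + g
H(t) = 28*t (H(t) = 14*(2*t) = 28*t)
O(x, L) = 28*x² + 2*L²*(-42 + L) (O(x, L) = (28*x)*x + ((L + L)*(L - 42))*L = 28*x² + ((2*L)*(-42 + L))*L = 28*x² + (2*L*(-42 + L))*L = 28*x² + 2*L²*(-42 + L))
-71210/O(M(-2, -16), 153) = -71210/(-84*153² + 2*153³ + 28*(-4 - 16)²) = -71210/(-84*23409 + 2*3581577 + 28*(-20)²) = -71210/(-1966356 + 7163154 + 28*400) = -71210/(-1966356 + 7163154 + 11200) = -71210/5207998 = -71210*1/5207998 = -35605/2603999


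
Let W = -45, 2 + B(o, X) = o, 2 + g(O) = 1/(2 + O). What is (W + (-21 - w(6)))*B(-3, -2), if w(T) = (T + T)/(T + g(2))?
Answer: 5850/17 ≈ 344.12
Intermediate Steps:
g(O) = -2 + 1/(2 + O)
B(o, X) = -2 + o
w(T) = 2*T/(-7/4 + T) (w(T) = (T + T)/(T + (-3 - 2*2)/(2 + 2)) = (2*T)/(T + (-3 - 4)/4) = (2*T)/(T + (¼)*(-7)) = (2*T)/(T - 7/4) = (2*T)/(-7/4 + T) = 2*T/(-7/4 + T))
(W + (-21 - w(6)))*B(-3, -2) = (-45 + (-21 - 8*6/(-7 + 4*6)))*(-2 - 3) = (-45 + (-21 - 8*6/(-7 + 24)))*(-5) = (-45 + (-21 - 8*6/17))*(-5) = (-45 + (-21 - 1*48/17))*(-5) = (-45 + (-21 - 48/17))*(-5) = (-45 - 405/17)*(-5) = -1170/17*(-5) = 5850/17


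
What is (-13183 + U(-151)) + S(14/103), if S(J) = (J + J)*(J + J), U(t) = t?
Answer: -141459622/10609 ≈ -13334.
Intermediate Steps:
S(J) = 4*J**2 (S(J) = (2*J)*(2*J) = 4*J**2)
(-13183 + U(-151)) + S(14/103) = (-13183 - 151) + 4*(14/103)**2 = -13334 + 4*(14*(1/103))**2 = -13334 + 4*(14/103)**2 = -13334 + 4*(196/10609) = -13334 + 784/10609 = -141459622/10609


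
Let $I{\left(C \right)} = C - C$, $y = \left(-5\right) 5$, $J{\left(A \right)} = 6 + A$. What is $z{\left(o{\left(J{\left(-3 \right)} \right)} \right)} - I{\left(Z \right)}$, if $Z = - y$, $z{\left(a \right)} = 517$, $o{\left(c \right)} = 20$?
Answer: $517$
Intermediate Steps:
$y = -25$
$Z = 25$ ($Z = \left(-1\right) \left(-25\right) = 25$)
$I{\left(C \right)} = 0$
$z{\left(o{\left(J{\left(-3 \right)} \right)} \right)} - I{\left(Z \right)} = 517 - 0 = 517 + 0 = 517$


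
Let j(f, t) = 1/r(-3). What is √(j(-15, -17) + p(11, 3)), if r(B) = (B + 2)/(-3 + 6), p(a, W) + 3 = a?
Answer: √5 ≈ 2.2361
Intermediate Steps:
p(a, W) = -3 + a
r(B) = ⅔ + B/3 (r(B) = (2 + B)/3 = (2 + B)*(⅓) = ⅔ + B/3)
j(f, t) = -3 (j(f, t) = 1/(⅔ + (⅓)*(-3)) = 1/(⅔ - 1) = 1/(-⅓) = -3)
√(j(-15, -17) + p(11, 3)) = √(-3 + (-3 + 11)) = √(-3 + 8) = √5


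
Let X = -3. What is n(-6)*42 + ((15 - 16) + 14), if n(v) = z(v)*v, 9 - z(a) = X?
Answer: -3011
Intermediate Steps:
z(a) = 12 (z(a) = 9 - 1*(-3) = 9 + 3 = 12)
n(v) = 12*v
n(-6)*42 + ((15 - 16) + 14) = (12*(-6))*42 + ((15 - 16) + 14) = -72*42 + (-1 + 14) = -3024 + 13 = -3011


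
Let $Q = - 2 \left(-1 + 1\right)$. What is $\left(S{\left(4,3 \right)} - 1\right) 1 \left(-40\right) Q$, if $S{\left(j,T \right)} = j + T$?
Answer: $0$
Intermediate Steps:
$Q = 0$ ($Q = \left(-2\right) 0 = 0$)
$S{\left(j,T \right)} = T + j$
$\left(S{\left(4,3 \right)} - 1\right) 1 \left(-40\right) Q = \left(\left(3 + 4\right) - 1\right) 1 \left(-40\right) 0 = \left(7 - 1\right) 1 \left(-40\right) 0 = 6 \cdot 1 \left(-40\right) 0 = 6 \left(-40\right) 0 = \left(-240\right) 0 = 0$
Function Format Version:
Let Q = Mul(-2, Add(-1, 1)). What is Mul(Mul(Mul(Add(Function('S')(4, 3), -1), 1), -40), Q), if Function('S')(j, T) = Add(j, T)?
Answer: 0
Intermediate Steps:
Q = 0 (Q = Mul(-2, 0) = 0)
Function('S')(j, T) = Add(T, j)
Mul(Mul(Mul(Add(Function('S')(4, 3), -1), 1), -40), Q) = Mul(Mul(Mul(Add(Add(3, 4), -1), 1), -40), 0) = Mul(Mul(Mul(Add(7, -1), 1), -40), 0) = Mul(Mul(Mul(6, 1), -40), 0) = Mul(Mul(6, -40), 0) = Mul(-240, 0) = 0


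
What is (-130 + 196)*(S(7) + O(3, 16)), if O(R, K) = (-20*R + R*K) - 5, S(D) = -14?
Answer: -2046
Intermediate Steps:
O(R, K) = -5 - 20*R + K*R (O(R, K) = (-20*R + K*R) - 5 = -5 - 20*R + K*R)
(-130 + 196)*(S(7) + O(3, 16)) = (-130 + 196)*(-14 + (-5 - 20*3 + 16*3)) = 66*(-14 + (-5 - 60 + 48)) = 66*(-14 - 17) = 66*(-31) = -2046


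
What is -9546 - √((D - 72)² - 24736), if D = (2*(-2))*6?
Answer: -9546 - 4*I*√970 ≈ -9546.0 - 124.58*I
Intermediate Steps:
D = -24 (D = -4*6 = -24)
-9546 - √((D - 72)² - 24736) = -9546 - √((-24 - 72)² - 24736) = -9546 - √((-96)² - 24736) = -9546 - √(9216 - 24736) = -9546 - √(-15520) = -9546 - 4*I*√970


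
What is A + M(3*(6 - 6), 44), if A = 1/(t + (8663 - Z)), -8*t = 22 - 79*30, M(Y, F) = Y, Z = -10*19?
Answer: 2/18293 ≈ 0.00010933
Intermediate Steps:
Z = -190
t = 587/2 (t = -(22 - 79*30)/8 = -(22 - 2370)/8 = -⅛*(-2348) = 587/2 ≈ 293.50)
A = 2/18293 (A = 1/(587/2 + (8663 - 1*(-190))) = 1/(587/2 + (8663 + 190)) = 1/(587/2 + 8853) = 1/(18293/2) = 2/18293 ≈ 0.00010933)
A + M(3*(6 - 6), 44) = 2/18293 + 3*(6 - 6) = 2/18293 + 3*0 = 2/18293 + 0 = 2/18293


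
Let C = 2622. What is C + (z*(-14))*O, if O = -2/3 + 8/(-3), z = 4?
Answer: 8426/3 ≈ 2808.7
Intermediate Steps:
O = -10/3 (O = -2*⅓ + 8*(-⅓) = -⅔ - 8/3 = -10/3 ≈ -3.3333)
C + (z*(-14))*O = 2622 + (4*(-14))*(-10/3) = 2622 - 56*(-10/3) = 2622 + 560/3 = 8426/3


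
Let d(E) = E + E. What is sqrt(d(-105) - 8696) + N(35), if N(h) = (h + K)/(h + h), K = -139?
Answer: -52/35 + I*sqrt(8906) ≈ -1.4857 + 94.372*I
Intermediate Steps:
d(E) = 2*E
N(h) = (-139 + h)/(2*h) (N(h) = (h - 139)/(h + h) = (-139 + h)/((2*h)) = (-139 + h)*(1/(2*h)) = (-139 + h)/(2*h))
sqrt(d(-105) - 8696) + N(35) = sqrt(2*(-105) - 8696) + (1/2)*(-139 + 35)/35 = sqrt(-210 - 8696) + (1/2)*(1/35)*(-104) = sqrt(-8906) - 52/35 = I*sqrt(8906) - 52/35 = -52/35 + I*sqrt(8906)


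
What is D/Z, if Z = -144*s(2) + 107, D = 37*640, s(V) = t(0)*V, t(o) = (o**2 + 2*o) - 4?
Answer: 23680/1259 ≈ 18.809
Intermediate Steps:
t(o) = -4 + o**2 + 2*o
s(V) = -4*V (s(V) = (-4 + 0**2 + 2*0)*V = (-4 + 0 + 0)*V = -4*V)
D = 23680
Z = 1259 (Z = -(-576)*2 + 107 = -144*(-8) + 107 = 1152 + 107 = 1259)
D/Z = 23680/1259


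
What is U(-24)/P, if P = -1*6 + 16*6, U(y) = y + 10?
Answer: -7/45 ≈ -0.15556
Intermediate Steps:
U(y) = 10 + y
P = 90 (P = -6 + 96 = 90)
U(-24)/P = (10 - 24)/90 = -14*1/90 = -7/45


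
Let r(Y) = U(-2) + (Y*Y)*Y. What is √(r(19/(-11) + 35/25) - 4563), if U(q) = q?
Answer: I*√41772923885/3025 ≈ 67.565*I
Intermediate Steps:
r(Y) = -2 + Y³ (r(Y) = -2 + (Y*Y)*Y = -2 + Y²*Y = -2 + Y³)
√(r(19/(-11) + 35/25) - 4563) = √((-2 + (19/(-11) + 35/25)³) - 4563) = √((-2 + (19*(-1/11) + 35*(1/25))³) - 4563) = √((-2 + (-19/11 + 7/5)³) - 4563) = √((-2 + (-18/55)³) - 4563) = √((-2 - 5832/166375) - 4563) = √(-338582/166375 - 4563) = √(-759507707/166375) = I*√41772923885/3025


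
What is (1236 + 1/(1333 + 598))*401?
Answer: 957073517/1931 ≈ 4.9564e+5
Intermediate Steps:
(1236 + 1/(1333 + 598))*401 = (1236 + 1/1931)*401 = (2386717/1931)*401 = 957073517/1931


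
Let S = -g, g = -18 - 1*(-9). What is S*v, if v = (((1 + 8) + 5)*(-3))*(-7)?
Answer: 2646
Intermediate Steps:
g = -9 (g = -18 + 9 = -9)
S = 9 (S = -1*(-9) = 9)
v = 294 (v = ((9 + 5)*(-3))*(-7) = (14*(-3))*(-7) = -42*(-7) = 294)
S*v = 9*294 = 2646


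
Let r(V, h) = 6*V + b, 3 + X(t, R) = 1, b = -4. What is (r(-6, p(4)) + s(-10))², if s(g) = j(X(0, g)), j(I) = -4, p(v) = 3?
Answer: 1936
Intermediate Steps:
X(t, R) = -2 (X(t, R) = -3 + 1 = -2)
s(g) = -4
r(V, h) = -4 + 6*V (r(V, h) = 6*V - 4 = -4 + 6*V)
(r(-6, p(4)) + s(-10))² = ((-4 + 6*(-6)) - 4)² = ((-4 - 36) - 4)² = (-40 - 4)² = (-44)² = 1936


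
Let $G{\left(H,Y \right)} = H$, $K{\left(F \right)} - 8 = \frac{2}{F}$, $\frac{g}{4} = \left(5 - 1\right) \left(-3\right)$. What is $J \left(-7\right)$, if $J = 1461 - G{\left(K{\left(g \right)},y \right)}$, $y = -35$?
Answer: $- \frac{244111}{24} \approx -10171.0$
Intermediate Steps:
$g = -48$ ($g = 4 \left(5 - 1\right) \left(-3\right) = 4 \cdot 4 \left(-3\right) = 4 \left(-12\right) = -48$)
$K{\left(F \right)} = 8 + \frac{2}{F}$
$J = \frac{34873}{24}$ ($J = 1461 - \left(8 + \frac{2}{-48}\right) = 1461 - \left(8 + 2 \left(- \frac{1}{48}\right)\right) = 1461 - \left(8 - \frac{1}{24}\right) = 1461 - \frac{191}{24} = \frac{34873}{24} \approx 1453.0$)
$J \left(-7\right) = \frac{34873}{24} \left(-7\right) = - \frac{244111}{24}$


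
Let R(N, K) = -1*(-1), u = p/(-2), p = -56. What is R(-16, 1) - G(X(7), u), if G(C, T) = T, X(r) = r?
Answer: -27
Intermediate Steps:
u = 28 (u = -56/(-2) = -56*(-½) = 28)
R(N, K) = 1
R(-16, 1) - G(X(7), u) = 1 - 1*28 = 1 - 28 = -27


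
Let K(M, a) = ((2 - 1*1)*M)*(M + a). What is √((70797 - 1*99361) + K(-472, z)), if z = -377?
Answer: 2*√93041 ≈ 610.05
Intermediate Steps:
K(M, a) = M*(M + a) (K(M, a) = ((2 - 1)*M)*(M + a) = (1*M)*(M + a) = M*(M + a))
√((70797 - 1*99361) + K(-472, z)) = √((70797 - 1*99361) - 472*(-472 - 377)) = √((70797 - 99361) - 472*(-849)) = √(-28564 + 400728) = √372164 = 2*√93041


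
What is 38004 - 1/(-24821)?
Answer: 943297285/24821 ≈ 38004.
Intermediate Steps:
38004 - 1/(-24821) = 38004 - 1*(-1/24821) = 38004 + 1/24821 = 943297285/24821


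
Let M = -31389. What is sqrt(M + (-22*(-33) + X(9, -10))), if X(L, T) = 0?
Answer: 3*I*sqrt(3407) ≈ 175.11*I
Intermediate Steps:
sqrt(M + (-22*(-33) + X(9, -10))) = sqrt(-31389 + (-22*(-33) + 0)) = sqrt(-31389 + (726 + 0)) = sqrt(-31389 + 726) = sqrt(-30663) = 3*I*sqrt(3407)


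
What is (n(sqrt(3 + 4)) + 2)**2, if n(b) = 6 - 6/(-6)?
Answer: 81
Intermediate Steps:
n(b) = 7 (n(b) = 6 - 6*(-1)/6 = 6 - 1*(-1) = 6 + 1 = 7)
(n(sqrt(3 + 4)) + 2)**2 = (7 + 2)**2 = 9**2 = 81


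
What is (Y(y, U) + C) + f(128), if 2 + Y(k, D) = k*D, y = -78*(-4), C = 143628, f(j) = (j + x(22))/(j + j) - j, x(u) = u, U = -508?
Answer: -1919669/128 ≈ -14997.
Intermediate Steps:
f(j) = -j + (22 + j)/(2*j) (f(j) = (j + 22)/(j + j) - j = (22 + j)/((2*j)) - j = (22 + j)*(1/(2*j)) - j = (22 + j)/(2*j) - j = -j + (22 + j)/(2*j))
y = 312
Y(k, D) = -2 + D*k (Y(k, D) = -2 + k*D = -2 + D*k)
(Y(y, U) + C) + f(128) = ((-2 - 508*312) + 143628) + (1/2 - 1*128 + 11/128) = ((-2 - 158496) + 143628) + (1/2 - 128 + 11*(1/128)) = (-158498 + 143628) + (1/2 - 128 + 11/128) = -14870 - 16309/128 = -1919669/128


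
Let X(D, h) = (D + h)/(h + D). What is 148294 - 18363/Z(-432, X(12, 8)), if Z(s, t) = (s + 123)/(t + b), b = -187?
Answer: 14135776/103 ≈ 1.3724e+5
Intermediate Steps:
X(D, h) = 1 (X(D, h) = (D + h)/(D + h) = 1)
Z(s, t) = (123 + s)/(-187 + t) (Z(s, t) = (s + 123)/(t - 187) = (123 + s)/(-187 + t))
148294 - 18363/Z(-432, X(12, 8)) = 148294 - 18363*(-187 + 1)/(123 - 432) = 148294 - 18363/(-309/(-186)) = 148294 - 18363/((-1/186*(-309))) = 148294 - 18363/103/62 = 148294 - 18363*62/103 = 148294 - 1138506/103 = 14135776/103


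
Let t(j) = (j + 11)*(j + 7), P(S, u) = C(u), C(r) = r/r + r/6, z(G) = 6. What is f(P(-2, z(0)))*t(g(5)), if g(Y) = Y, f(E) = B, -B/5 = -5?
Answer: 4800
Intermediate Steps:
B = 25 (B = -5*(-5) = 25)
C(r) = 1 + r/6 (C(r) = 1 + r*(1/6) = 1 + r/6)
P(S, u) = 1 + u/6
f(E) = 25
t(j) = (7 + j)*(11 + j) (t(j) = (11 + j)*(7 + j) = (7 + j)*(11 + j))
f(P(-2, z(0)))*t(g(5)) = 25*(77 + 5**2 + 18*5) = 25*(77 + 25 + 90) = 25*192 = 4800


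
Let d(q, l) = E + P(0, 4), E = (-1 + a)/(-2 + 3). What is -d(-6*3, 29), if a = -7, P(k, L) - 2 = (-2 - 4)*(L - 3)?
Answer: 12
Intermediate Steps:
P(k, L) = 20 - 6*L (P(k, L) = 2 + (-2 - 4)*(L - 3) = 2 - 6*(-3 + L) = 2 + (18 - 6*L) = 20 - 6*L)
E = -8 (E = (-1 - 7)/(-2 + 3) = -8/1 = -8*1 = -8)
d(q, l) = -12 (d(q, l) = -8 + (20 - 6*4) = -8 + (20 - 24) = -8 - 4 = -12)
-d(-6*3, 29) = -1*(-12) = 12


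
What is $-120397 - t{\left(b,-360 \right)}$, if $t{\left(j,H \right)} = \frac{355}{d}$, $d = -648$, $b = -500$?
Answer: $- \frac{78016901}{648} \approx -1.204 \cdot 10^{5}$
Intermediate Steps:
$t{\left(j,H \right)} = - \frac{355}{648}$ ($t{\left(j,H \right)} = \frac{355}{-648} = 355 \left(- \frac{1}{648}\right) = - \frac{355}{648}$)
$-120397 - t{\left(b,-360 \right)} = -120397 - - \frac{355}{648} = -120397 + \frac{355}{648} = - \frac{78016901}{648}$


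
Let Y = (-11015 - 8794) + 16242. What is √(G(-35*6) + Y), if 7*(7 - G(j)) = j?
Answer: I*√3530 ≈ 59.414*I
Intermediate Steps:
G(j) = 7 - j/7
Y = -3567 (Y = -19809 + 16242 = -3567)
√(G(-35*6) + Y) = √((7 - (-5)*6) - 3567) = √((7 - ⅐*(-210)) - 3567) = √((7 + 30) - 3567) = √(37 - 3567) = √(-3530) = I*√3530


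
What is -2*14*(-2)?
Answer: 56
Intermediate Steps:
-2*14*(-2) = -28*(-2) = 56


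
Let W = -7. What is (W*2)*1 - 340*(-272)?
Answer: 92466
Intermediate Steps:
(W*2)*1 - 340*(-272) = -7*2*1 - 340*(-272) = -14*1 + 92480 = -14 + 92480 = 92466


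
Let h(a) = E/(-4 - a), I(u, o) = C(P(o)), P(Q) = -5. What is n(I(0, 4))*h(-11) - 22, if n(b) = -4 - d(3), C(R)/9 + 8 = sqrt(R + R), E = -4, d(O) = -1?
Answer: -142/7 ≈ -20.286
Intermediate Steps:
C(R) = -72 + 9*sqrt(2)*sqrt(R) (C(R) = -72 + 9*sqrt(R + R) = -72 + 9*sqrt(2*R) = -72 + 9*(sqrt(2)*sqrt(R)) = -72 + 9*sqrt(2)*sqrt(R))
I(u, o) = -72 + 9*I*sqrt(10) (I(u, o) = -72 + 9*sqrt(2)*sqrt(-5) = -72 + 9*sqrt(2)*(I*sqrt(5)) = -72 + 9*I*sqrt(10))
n(b) = -3 (n(b) = -4 - 1*(-1) = -4 + 1 = -3)
h(a) = -4/(-4 - a)
n(I(0, 4))*h(-11) - 22 = -12/(4 - 11) - 22 = -12/(-7) - 22 = -12*(-1)/7 - 22 = -3*(-4/7) - 22 = 12/7 - 22 = -142/7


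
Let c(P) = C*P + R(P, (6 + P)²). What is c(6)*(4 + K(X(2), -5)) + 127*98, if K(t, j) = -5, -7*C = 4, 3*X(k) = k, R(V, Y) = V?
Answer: 87104/7 ≈ 12443.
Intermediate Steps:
X(k) = k/3
C = -4/7 (C = -⅐*4 = -4/7 ≈ -0.57143)
c(P) = 3*P/7 (c(P) = -4*P/7 + P = 3*P/7)
c(6)*(4 + K(X(2), -5)) + 127*98 = ((3/7)*6)*(4 - 5) + 127*98 = (18/7)*(-1) + 12446 = -18/7 + 12446 = 87104/7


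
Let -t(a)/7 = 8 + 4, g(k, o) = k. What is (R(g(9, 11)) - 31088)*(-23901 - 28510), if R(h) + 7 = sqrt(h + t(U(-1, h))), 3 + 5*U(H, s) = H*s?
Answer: 1629720045 - 262055*I*sqrt(3) ≈ 1.6297e+9 - 4.5389e+5*I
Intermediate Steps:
U(H, s) = -3/5 + H*s/5 (U(H, s) = -3/5 + (H*s)/5 = -3/5 + H*s/5)
t(a) = -84 (t(a) = -7*(8 + 4) = -7*12 = -84)
R(h) = -7 + sqrt(-84 + h) (R(h) = -7 + sqrt(h - 84) = -7 + sqrt(-84 + h))
(R(g(9, 11)) - 31088)*(-23901 - 28510) = ((-7 + sqrt(-84 + 9)) - 31088)*(-23901 - 28510) = ((-7 + sqrt(-75)) - 31088)*(-52411) = ((-7 + 5*I*sqrt(3)) - 31088)*(-52411) = (-31095 + 5*I*sqrt(3))*(-52411) = 1629720045 - 262055*I*sqrt(3)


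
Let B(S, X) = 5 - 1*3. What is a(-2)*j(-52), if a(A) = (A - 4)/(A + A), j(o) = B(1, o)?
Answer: 3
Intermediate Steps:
B(S, X) = 2 (B(S, X) = 5 - 3 = 2)
j(o) = 2
a(A) = (-4 + A)/(2*A) (a(A) = (-4 + A)/((2*A)) = (-4 + A)*(1/(2*A)) = (-4 + A)/(2*A))
a(-2)*j(-52) = ((1/2)*(-4 - 2)/(-2))*2 = ((1/2)*(-1/2)*(-6))*2 = (3/2)*2 = 3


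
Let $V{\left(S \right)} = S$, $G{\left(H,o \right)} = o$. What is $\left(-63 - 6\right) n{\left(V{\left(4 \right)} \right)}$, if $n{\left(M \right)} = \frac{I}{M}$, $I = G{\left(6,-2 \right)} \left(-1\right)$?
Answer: $- \frac{69}{2} \approx -34.5$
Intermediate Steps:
$I = 2$ ($I = \left(-2\right) \left(-1\right) = 2$)
$n{\left(M \right)} = \frac{2}{M}$
$\left(-63 - 6\right) n{\left(V{\left(4 \right)} \right)} = \left(-63 - 6\right) \frac{2}{4} = - 69 \cdot 2 \cdot \frac{1}{4} = \left(-69\right) \frac{1}{2} = - \frac{69}{2}$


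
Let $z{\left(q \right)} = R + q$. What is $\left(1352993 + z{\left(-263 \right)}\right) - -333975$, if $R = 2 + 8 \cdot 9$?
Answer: $1686779$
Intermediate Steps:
$R = 74$ ($R = 2 + 72 = 74$)
$z{\left(q \right)} = 74 + q$
$\left(1352993 + z{\left(-263 \right)}\right) - -333975 = \left(1352993 + \left(74 - 263\right)\right) - -333975 = \left(1352993 - 189\right) + 333975 = 1352804 + 333975 = 1686779$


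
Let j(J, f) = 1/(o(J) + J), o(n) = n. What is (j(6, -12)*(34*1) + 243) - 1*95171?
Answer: -569551/6 ≈ -94925.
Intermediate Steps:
j(J, f) = 1/(2*J) (j(J, f) = 1/(J + J) = 1/(2*J))
(j(6, -12)*(34*1) + 243) - 1*95171 = (((½)/6)*(34*1) + 243) - 1*95171 = (((½)*(⅙))*34 + 243) - 95171 = ((1/12)*34 + 243) - 95171 = (17/6 + 243) - 95171 = 1475/6 - 95171 = -569551/6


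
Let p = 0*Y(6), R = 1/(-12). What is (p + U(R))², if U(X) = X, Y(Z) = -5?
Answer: 1/144 ≈ 0.0069444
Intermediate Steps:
R = -1/12 ≈ -0.083333
p = 0 (p = 0*(-5) = 0)
(p + U(R))² = (0 - 1/12)² = (-1/12)² = 1/144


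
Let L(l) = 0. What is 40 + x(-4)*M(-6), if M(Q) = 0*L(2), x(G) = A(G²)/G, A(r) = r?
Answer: 40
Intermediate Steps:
x(G) = G (x(G) = G²/G = G)
M(Q) = 0 (M(Q) = 0*0 = 0)
40 + x(-4)*M(-6) = 40 - 4*0 = 40 + 0 = 40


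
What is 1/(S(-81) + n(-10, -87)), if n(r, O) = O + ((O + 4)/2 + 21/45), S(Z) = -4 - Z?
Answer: -30/1531 ≈ -0.019595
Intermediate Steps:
n(r, O) = 37/15 + 3*O/2 (n(r, O) = O + ((4 + O)*(½) + 21*(1/45)) = O + ((2 + O/2) + 7/15) = O + (37/15 + O/2) = 37/15 + 3*O/2)
1/(S(-81) + n(-10, -87)) = 1/((-4 - 1*(-81)) + (37/15 + (3/2)*(-87))) = 1/((-4 + 81) + (37/15 - 261/2)) = 1/(77 - 3841/30) = 1/(-1531/30) = -30/1531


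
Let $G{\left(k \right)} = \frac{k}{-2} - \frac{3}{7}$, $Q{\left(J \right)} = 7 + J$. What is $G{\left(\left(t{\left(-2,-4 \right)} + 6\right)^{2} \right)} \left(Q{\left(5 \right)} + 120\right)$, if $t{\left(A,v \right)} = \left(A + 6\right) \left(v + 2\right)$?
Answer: $- \frac{2244}{7} \approx -320.57$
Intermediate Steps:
$t{\left(A,v \right)} = \left(2 + v\right) \left(6 + A\right)$ ($t{\left(A,v \right)} = \left(6 + A\right) \left(2 + v\right) = \left(2 + v\right) \left(6 + A\right)$)
$G{\left(k \right)} = - \frac{3}{7} - \frac{k}{2}$ ($G{\left(k \right)} = k \left(- \frac{1}{2}\right) - \frac{3}{7} = - \frac{k}{2} - \frac{3}{7} = - \frac{3}{7} - \frac{k}{2}$)
$G{\left(\left(t{\left(-2,-4 \right)} + 6\right)^{2} \right)} \left(Q{\left(5 \right)} + 120\right) = \left(- \frac{3}{7} - \frac{\left(\left(12 + 2 \left(-2\right) + 6 \left(-4\right) - -8\right) + 6\right)^{2}}{2}\right) \left(\left(7 + 5\right) + 120\right) = \left(- \frac{3}{7} - \frac{\left(\left(12 - 4 - 24 + 8\right) + 6\right)^{2}}{2}\right) \left(12 + 120\right) = \left(- \frac{3}{7} - \frac{\left(-8 + 6\right)^{2}}{2}\right) 132 = \left(- \frac{3}{7} - \frac{\left(-2\right)^{2}}{2}\right) 132 = \left(- \frac{3}{7} - 2\right) 132 = \left(- \frac{17}{7}\right) 132 = - \frac{2244}{7}$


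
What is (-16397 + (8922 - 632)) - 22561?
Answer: -30668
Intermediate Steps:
(-16397 + (8922 - 632)) - 22561 = (-16397 + 8290) - 22561 = -8107 - 22561 = -30668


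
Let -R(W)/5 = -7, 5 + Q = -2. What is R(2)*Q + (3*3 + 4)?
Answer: -232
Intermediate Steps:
Q = -7 (Q = -5 - 2 = -7)
R(W) = 35 (R(W) = -5*(-7) = 35)
R(2)*Q + (3*3 + 4) = 35*(-7) + (3*3 + 4) = -245 + (9 + 4) = -245 + 13 = -232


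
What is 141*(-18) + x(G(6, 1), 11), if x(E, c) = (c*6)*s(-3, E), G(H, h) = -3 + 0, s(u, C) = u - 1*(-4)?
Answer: -2472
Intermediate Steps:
s(u, C) = 4 + u (s(u, C) = u + 4 = 4 + u)
G(H, h) = -3
x(E, c) = 6*c (x(E, c) = (c*6)*(4 - 3) = (6*c)*1 = 6*c)
141*(-18) + x(G(6, 1), 11) = 141*(-18) + 6*11 = -2538 + 66 = -2472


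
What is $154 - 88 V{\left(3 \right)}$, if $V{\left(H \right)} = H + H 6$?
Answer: $-1694$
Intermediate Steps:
$V{\left(H \right)} = 7 H$ ($V{\left(H \right)} = H + 6 H = 7 H$)
$154 - 88 V{\left(3 \right)} = 154 - 88 \cdot 7 \cdot 3 = 154 - 1848 = -1694$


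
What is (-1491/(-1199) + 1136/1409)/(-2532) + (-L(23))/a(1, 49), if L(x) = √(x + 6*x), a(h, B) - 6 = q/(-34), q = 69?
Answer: -3462883/4277538012 - 34*√161/135 ≈ -3.1964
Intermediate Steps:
a(h, B) = 135/34 (a(h, B) = 6 + 69/(-34) = 6 + 69*(-1/34) = 6 - 69/34 = 135/34)
L(x) = √7*√x (L(x) = √(7*x) = √7*√x)
(-1491/(-1199) + 1136/1409)/(-2532) + (-L(23))/a(1, 49) = (-1491/(-1199) + 1136/1409)/(-2532) + (-√7*√23)/(135/34) = (-1491*(-1/1199) + 1136*(1/1409))*(-1/2532) - √161*(34/135) = (1491/1199 + 1136/1409)*(-1/2532) - 34*√161/135 = (3462883/1689391)*(-1/2532) - 34*√161/135 = -3462883/4277538012 - 34*√161/135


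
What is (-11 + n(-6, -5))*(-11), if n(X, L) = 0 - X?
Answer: 55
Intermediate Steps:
n(X, L) = -X
(-11 + n(-6, -5))*(-11) = (-11 - 1*(-6))*(-11) = (-11 + 6)*(-11) = -5*(-11) = 55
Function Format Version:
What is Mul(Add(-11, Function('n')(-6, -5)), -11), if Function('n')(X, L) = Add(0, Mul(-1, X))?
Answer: 55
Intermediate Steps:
Function('n')(X, L) = Mul(-1, X)
Mul(Add(-11, Function('n')(-6, -5)), -11) = Mul(Add(-11, Mul(-1, -6)), -11) = Mul(Add(-11, 6), -11) = Mul(-5, -11) = 55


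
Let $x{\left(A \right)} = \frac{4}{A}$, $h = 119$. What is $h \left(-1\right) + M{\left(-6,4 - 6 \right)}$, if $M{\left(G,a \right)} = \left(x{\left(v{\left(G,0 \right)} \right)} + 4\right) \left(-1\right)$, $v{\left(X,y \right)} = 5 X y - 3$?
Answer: $- \frac{365}{3} \approx -121.67$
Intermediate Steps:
$v{\left(X,y \right)} = -3 + 5 X y$ ($v{\left(X,y \right)} = 5 X y - 3 = -3 + 5 X y$)
$M{\left(G,a \right)} = - \frac{8}{3}$ ($M{\left(G,a \right)} = \left(\frac{4}{-3 + 5 G 0} + 4\right) \left(-1\right) = \left(\frac{4}{-3 + 0} + 4\right) \left(-1\right) = \left(\frac{4}{-3} + 4\right) \left(-1\right) = \left(4 \left(- \frac{1}{3}\right) + 4\right) \left(-1\right) = \left(- \frac{4}{3} + 4\right) \left(-1\right) = \frac{8}{3} \left(-1\right) = - \frac{8}{3}$)
$h \left(-1\right) + M{\left(-6,4 - 6 \right)} = 119 \left(-1\right) - \frac{8}{3} = -119 - \frac{8}{3} = - \frac{365}{3}$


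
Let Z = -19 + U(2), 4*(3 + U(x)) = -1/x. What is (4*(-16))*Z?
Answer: 1416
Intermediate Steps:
U(x) = -3 - 1/(4*x) (U(x) = -3 + (-1/x)/4 = -3 - 1/(4*x))
Z = -177/8 (Z = -19 + (-3 - 1/4/2) = -19 + (-3 - 1/4*1/2) = -19 + (-3 - 1/8) = -19 - 25/8 = -177/8 ≈ -22.125)
(4*(-16))*Z = (4*(-16))*(-177/8) = -64*(-177/8) = 1416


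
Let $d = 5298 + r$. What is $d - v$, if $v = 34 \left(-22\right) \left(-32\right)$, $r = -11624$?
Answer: $-30262$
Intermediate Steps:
$v = 23936$ ($v = \left(-748\right) \left(-32\right) = 23936$)
$d = -6326$ ($d = 5298 - 11624 = -6326$)
$d - v = -6326 - 23936 = -30262$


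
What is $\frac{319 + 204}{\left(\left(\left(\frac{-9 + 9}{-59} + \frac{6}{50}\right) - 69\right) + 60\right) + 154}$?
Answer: $\frac{13075}{3628} \approx 3.6039$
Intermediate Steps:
$\frac{319 + 204}{\left(\left(\left(\frac{-9 + 9}{-59} + \frac{6}{50}\right) - 69\right) + 60\right) + 154} = \frac{523}{\left(\left(\left(0 \left(- \frac{1}{59}\right) + 6 \cdot \frac{1}{50}\right) - 69\right) + 60\right) + 154} = \frac{523}{\left(\left(\left(0 + \frac{3}{25}\right) - 69\right) + 60\right) + 154} = \frac{523}{\left(\left(\frac{3}{25} - 69\right) + 60\right) + 154} = \frac{523}{\left(- \frac{1722}{25} + 60\right) + 154} = \frac{523}{- \frac{222}{25} + 154} = \frac{523}{\frac{3628}{25}} = 523 \cdot \frac{25}{3628} = \frac{13075}{3628}$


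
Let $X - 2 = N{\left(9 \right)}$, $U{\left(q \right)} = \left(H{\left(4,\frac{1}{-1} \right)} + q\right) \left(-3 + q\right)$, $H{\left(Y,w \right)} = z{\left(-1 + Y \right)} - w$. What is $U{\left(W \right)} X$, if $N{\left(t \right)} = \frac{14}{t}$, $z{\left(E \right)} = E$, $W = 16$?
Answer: $\frac{8320}{9} \approx 924.44$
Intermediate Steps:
$H{\left(Y,w \right)} = -1 + Y - w$ ($H{\left(Y,w \right)} = \left(-1 + Y\right) - w = -1 + Y - w$)
$U{\left(q \right)} = \left(-3 + q\right) \left(4 + q\right)$ ($U{\left(q \right)} = \left(\left(-1 + 4 - \frac{1}{-1}\right) + q\right) \left(-3 + q\right) = \left(\left(-1 + 4 - -1\right) + q\right) \left(-3 + q\right) = \left(\left(-1 + 4 + 1\right) + q\right) \left(-3 + q\right) = \left(4 + q\right) \left(-3 + q\right) = \left(-3 + q\right) \left(4 + q\right)$)
$X = \frac{32}{9}$ ($X = 2 + \frac{14}{9} = \frac{32}{9} \approx 3.5556$)
$U{\left(W \right)} X = \left(-12 + 16 + 16^{2}\right) \frac{32}{9} = \left(-12 + 16 + 256\right) \frac{32}{9} = 260 \cdot \frac{32}{9} = \frac{8320}{9}$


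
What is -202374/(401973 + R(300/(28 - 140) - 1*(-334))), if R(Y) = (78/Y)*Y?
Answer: -67458/134017 ≈ -0.50335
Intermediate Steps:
R(Y) = 78
-202374/(401973 + R(300/(28 - 140) - 1*(-334))) = -202374/(401973 + 78) = -202374/402051 = -202374*1/402051 = -67458/134017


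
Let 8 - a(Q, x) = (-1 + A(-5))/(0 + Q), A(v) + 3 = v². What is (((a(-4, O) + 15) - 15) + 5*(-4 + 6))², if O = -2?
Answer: 8649/16 ≈ 540.56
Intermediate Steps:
A(v) = -3 + v²
a(Q, x) = 8 - 21/Q (a(Q, x) = 8 - (-1 + (-3 + (-5)²))/(0 + Q) = 8 - (-1 + (-3 + 25))/Q = 8 - (-1 + 22)/Q = 8 - 21/Q)
(((a(-4, O) + 15) - 15) + 5*(-4 + 6))² = ((((8 - 21/(-4)) + 15) - 15) + 5*(-4 + 6))² = ((((8 - 21*(-¼)) + 15) - 15) + 5*2)² = ((((8 + 21/4) + 15) - 15) + 10)² = (((53/4 + 15) - 15) + 10)² = ((113/4 - 15) + 10)² = (53/4 + 10)² = (93/4)² = 8649/16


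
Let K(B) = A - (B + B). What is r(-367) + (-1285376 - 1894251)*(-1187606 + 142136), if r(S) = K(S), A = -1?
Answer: 3324204640423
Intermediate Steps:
K(B) = -1 - 2*B (K(B) = -1 - (B + B) = -1 - 2*B)
r(S) = -1 - 2*S
r(-367) + (-1285376 - 1894251)*(-1187606 + 142136) = (-1 - 2*(-367)) + (-1285376 - 1894251)*(-1187606 + 142136) = (-1 + 734) - 3179627*(-1045470) = 733 + 3324204639690 = 3324204640423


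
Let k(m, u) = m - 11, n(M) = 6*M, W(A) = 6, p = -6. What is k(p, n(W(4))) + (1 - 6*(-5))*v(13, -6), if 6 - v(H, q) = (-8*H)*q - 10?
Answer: -18865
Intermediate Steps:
v(H, q) = 16 + 8*H*q (v(H, q) = 6 - ((-8*H)*q - 10) = 6 - (-8*H*q - 10) = 6 - (-10 - 8*H*q) = 6 + (10 + 8*H*q) = 16 + 8*H*q)
k(m, u) = -11 + m
k(p, n(W(4))) + (1 - 6*(-5))*v(13, -6) = (-11 - 6) + (1 - 6*(-5))*(16 + 8*13*(-6)) = -17 + (1 + 30)*(16 - 624) = -17 + 31*(-608) = -17 - 18848 = -18865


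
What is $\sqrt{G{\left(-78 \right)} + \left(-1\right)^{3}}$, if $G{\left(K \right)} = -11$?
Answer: $2 i \sqrt{3} \approx 3.4641 i$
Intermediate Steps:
$\sqrt{G{\left(-78 \right)} + \left(-1\right)^{3}} = \sqrt{-11 + \left(-1\right)^{3}} = \sqrt{-11 - 1} = \sqrt{-12} = 2 i \sqrt{3}$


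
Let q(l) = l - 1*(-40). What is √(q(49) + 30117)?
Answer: √30206 ≈ 173.80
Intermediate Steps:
q(l) = 40 + l (q(l) = l + 40 = 40 + l)
√(q(49) + 30117) = √((40 + 49) + 30117) = √(89 + 30117) = √30206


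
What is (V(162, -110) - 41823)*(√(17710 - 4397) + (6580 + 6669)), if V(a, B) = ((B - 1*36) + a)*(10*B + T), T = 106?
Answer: -764825023 - 57727*√13313 ≈ -7.7149e+8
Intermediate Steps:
V(a, B) = (106 + 10*B)*(-36 + B + a) (V(a, B) = ((B - 1*36) + a)*(10*B + 106) = ((B - 36) + a)*(106 + 10*B) = ((-36 + B) + a)*(106 + 10*B) = (-36 + B + a)*(106 + 10*B) = (106 + 10*B)*(-36 + B + a))
(V(162, -110) - 41823)*(√(17710 - 4397) + (6580 + 6669)) = ((-3816 - 254*(-110) + 10*(-110)² + 106*162 + 10*(-110)*162) - 41823)*(√(17710 - 4397) + (6580 + 6669)) = ((-3816 + 27940 + 10*12100 + 17172 - 178200) - 41823)*(√13313 + 13249) = ((-3816 + 27940 + 121000 + 17172 - 178200) - 41823)*(13249 + √13313) = (-15904 - 41823)*(13249 + √13313) = -57727*(13249 + √13313) = -764825023 - 57727*√13313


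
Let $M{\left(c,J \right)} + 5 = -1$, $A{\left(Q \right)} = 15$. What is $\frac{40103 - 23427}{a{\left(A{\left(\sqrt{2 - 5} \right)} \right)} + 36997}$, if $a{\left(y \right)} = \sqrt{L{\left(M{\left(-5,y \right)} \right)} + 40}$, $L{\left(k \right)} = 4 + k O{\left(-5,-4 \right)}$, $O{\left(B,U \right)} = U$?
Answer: $\frac{616961972}{1368777941} - \frac{33352 \sqrt{17}}{1368777941} \approx 0.45064$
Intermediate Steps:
$M{\left(c,J \right)} = -6$ ($M{\left(c,J \right)} = -5 - 1 = -6$)
$L{\left(k \right)} = 4 - 4 k$ ($L{\left(k \right)} = 4 + k \left(-4\right) = 4 - 4 k$)
$a{\left(y \right)} = 2 \sqrt{17}$ ($a{\left(y \right)} = \sqrt{\left(4 - -24\right) + 40} = \sqrt{\left(4 + 24\right) + 40} = \sqrt{28 + 40} = \sqrt{68} = 2 \sqrt{17}$)
$\frac{40103 - 23427}{a{\left(A{\left(\sqrt{2 - 5} \right)} \right)} + 36997} = \frac{40103 - 23427}{2 \sqrt{17} + 36997} = \frac{16676}{36997 + 2 \sqrt{17}}$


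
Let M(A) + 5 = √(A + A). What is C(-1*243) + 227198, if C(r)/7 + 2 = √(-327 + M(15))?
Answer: 227184 + 7*√(-332 + √30) ≈ 2.2718e+5 + 126.49*I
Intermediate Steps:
M(A) = -5 + √2*√A (M(A) = -5 + √(A + A) = -5 + √(2*A) = -5 + √2*√A)
C(r) = -14 + 7*√(-332 + √30) (C(r) = -14 + 7*√(-327 + (-5 + √2*√15)) = -14 + 7*√(-327 + (-5 + √30)) = -14 + 7*√(-332 + √30))
C(-1*243) + 227198 = (-14 + 7*I*√(332 - √30)) + 227198 = 227184 + 7*I*√(332 - √30)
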